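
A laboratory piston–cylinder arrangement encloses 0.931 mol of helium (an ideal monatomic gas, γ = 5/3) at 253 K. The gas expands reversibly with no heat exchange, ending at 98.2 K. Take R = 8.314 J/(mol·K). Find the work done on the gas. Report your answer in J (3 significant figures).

Adiabatic ⇒ Q = 0, so W_by = −ΔU = nCᵥ(T₁ − T₂).
Cᵥ = 3R/2 = 12.47 J/(mol·K).
W = (0.931)(12.47)(253 − 98.2) = 1797 J.
Work on gas = −W_by = -1797 J.

W ≈ -1800 J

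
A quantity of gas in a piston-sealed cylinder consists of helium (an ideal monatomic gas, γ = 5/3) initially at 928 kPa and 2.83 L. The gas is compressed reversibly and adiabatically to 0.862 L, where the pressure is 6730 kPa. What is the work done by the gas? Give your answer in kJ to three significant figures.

Adiabatic: W = (P₁V₁ − P₂V₂)/(γ − 1) with γ = 5/3.
P₁V₁ = 2626 J, P₂V₂ = 5801 J.
W = (2626 − 5801) / 0.6667 = -4763 J.

W ≈ -4.76 kJ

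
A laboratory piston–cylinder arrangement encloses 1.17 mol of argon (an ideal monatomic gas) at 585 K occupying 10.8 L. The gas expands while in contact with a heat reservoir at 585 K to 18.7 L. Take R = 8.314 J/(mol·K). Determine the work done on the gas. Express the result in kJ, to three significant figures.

Isothermal: W = nRT ln(V₂/V₁).
W = (1.17)(8.314)(585) × ln(18.7/10.8)
  = 5691 × 0.549
W_by_gas = 3124 J; work on gas = −W_by = -3124 J.

W ≈ -3.12 kJ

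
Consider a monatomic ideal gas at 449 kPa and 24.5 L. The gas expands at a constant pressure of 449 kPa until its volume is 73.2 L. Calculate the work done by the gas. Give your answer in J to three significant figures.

W ≈ 21900 J

Isobaric: W = P ΔV.
W = (449 kPa)(73.2 − 24.5 L) = (449)(48.7) = 21866 J.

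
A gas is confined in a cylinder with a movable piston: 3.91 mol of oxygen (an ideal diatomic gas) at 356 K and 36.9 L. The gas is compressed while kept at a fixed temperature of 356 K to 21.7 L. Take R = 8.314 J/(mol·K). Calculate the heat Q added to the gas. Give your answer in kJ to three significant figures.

Isothermal ⇒ ΔU = 0, so Q = W = nRT ln(V₂/V₁).
Q = (3.91)(8.314)(356) ln(21.7/36.9) = 11573 × -0.5309 = -6144 J.

Q ≈ -6.14 kJ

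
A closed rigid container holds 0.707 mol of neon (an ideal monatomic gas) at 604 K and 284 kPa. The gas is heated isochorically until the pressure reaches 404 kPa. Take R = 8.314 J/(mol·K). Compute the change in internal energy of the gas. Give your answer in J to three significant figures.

ΔU ≈ 2250 J

Constant volume ⇒ W = 0, so Q = ΔU = nCᵥΔT with Cᵥ = 3R/2 = 12.47 J/(mol·K).
At constant V, T₂/T₁ = P₂/P₁ ⇒ ΔT = T₁(P₂/P₁ − 1) = 604·(404/284 − 1) = 255.2 K.
ΔU = (0.707)(12.47)(255.2) = 2250 J.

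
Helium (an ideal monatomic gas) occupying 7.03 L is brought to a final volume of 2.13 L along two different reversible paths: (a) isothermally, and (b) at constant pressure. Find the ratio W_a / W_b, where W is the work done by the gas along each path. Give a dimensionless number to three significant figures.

Path (a) isothermal: W = P₁V₁ ln(V₂/V₁) → W_a/(P₁V₁) = -1.194.
Path (b) isobaric: W = P₁(V₂ − V₁) → W_b/(P₁V₁) = -0.697.
W_a / W_b = -1.194 / -0.697 = 1.713.

W_a / W_b ≈ 1.71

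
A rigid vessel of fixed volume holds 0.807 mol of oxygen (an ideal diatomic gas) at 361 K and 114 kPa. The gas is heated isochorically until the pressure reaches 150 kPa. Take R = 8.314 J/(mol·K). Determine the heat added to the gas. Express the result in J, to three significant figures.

Constant volume ⇒ W = 0, so Q = ΔU = nCᵥΔT with Cᵥ = 5R/2 = 20.79 J/(mol·K).
At constant V, T₂/T₁ = P₂/P₁ ⇒ ΔT = T₁(P₂/P₁ − 1) = 361·(150/114 − 1) = 114 K.
ΔU = (0.807)(20.79)(114) = 1912 J.

Q ≈ 1910 J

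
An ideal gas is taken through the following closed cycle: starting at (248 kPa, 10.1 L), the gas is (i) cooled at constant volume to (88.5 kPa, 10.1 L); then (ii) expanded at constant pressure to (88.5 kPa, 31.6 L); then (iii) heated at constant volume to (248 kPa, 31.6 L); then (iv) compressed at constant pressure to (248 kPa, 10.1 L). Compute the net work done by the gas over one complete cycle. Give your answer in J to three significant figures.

Constant-volume legs do no work.
W(ii) = (88.5)(31.6 − 10.1) = 1903 J; W(iv) = (248)(10.1 − 31.6) = -5332 J.
W_net = 1903 − 5332 = -3429 J (the counter-clockwise enclosed area).

W_net ≈ -3430 J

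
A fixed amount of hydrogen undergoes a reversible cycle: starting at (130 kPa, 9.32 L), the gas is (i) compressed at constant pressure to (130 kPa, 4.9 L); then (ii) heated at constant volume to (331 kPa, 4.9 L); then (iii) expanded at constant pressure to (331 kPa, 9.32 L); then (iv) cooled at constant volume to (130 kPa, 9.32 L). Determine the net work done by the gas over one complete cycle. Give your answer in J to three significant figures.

Constant-volume legs do no work.
W(i) = (130)(4.9 − 9.32) = -574.6 J; W(iii) = (331)(9.32 − 4.9) = 1463 J.
W_net = -574.6 + 1463 = 888.4 J (the clockwise enclosed area).

W_net ≈ 888 J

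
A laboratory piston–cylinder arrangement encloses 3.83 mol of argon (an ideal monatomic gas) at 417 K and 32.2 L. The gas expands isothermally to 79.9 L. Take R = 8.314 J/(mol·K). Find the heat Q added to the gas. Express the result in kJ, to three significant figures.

Isothermal ⇒ ΔU = 0, so Q = W = nRT ln(V₂/V₁).
Q = (3.83)(8.314)(417) ln(79.9/32.2) = 13278 × 0.9088 = 12068 J.

Q ≈ 12.1 kJ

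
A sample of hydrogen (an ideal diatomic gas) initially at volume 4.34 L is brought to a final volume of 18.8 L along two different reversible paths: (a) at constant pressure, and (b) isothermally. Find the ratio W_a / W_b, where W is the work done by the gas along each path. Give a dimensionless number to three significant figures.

W_a / W_b ≈ 2.27

Path (a) isobaric: W = P₁(V₂ − V₁) → W_a/(P₁V₁) = 3.332.
Path (b) isothermal: W = P₁V₁ ln(V₂/V₁) → W_b/(P₁V₁) = 1.466.
W_a / W_b = 3.332 / 1.466 = 2.273.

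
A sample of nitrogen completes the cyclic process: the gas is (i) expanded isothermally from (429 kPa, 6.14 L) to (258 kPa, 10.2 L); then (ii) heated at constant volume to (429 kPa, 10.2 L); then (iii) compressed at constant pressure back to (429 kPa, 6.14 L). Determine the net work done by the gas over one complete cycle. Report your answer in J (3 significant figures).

W_net ≈ -405 J

Leg (i): W = PᵢVᵢ ln(V_f/Vᵢ) = (2634) ln(10.2/6.14) = 1337 J.
Leg (ii): W = 0.
Leg (iii): W = PΔV = (429)(6.14 − 10.2) = -1742 J.
W_net = 1337 − 1742 = -404.8 J.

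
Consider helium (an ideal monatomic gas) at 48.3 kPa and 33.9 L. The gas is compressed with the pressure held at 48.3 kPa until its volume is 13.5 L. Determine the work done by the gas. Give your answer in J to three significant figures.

W ≈ -985 J

Isobaric: W = P ΔV.
W = (48.3 kPa)(13.5 − 33.9 L) = (48.3)(-20.4) = -985.3 J.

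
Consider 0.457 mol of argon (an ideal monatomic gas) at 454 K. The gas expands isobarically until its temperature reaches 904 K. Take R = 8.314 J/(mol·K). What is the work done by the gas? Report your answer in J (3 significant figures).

W ≈ 1710 J

Isobaric: W = P ΔV = nR ΔT.
W = (0.457)(8.314)(904 − 454) = 1710 J.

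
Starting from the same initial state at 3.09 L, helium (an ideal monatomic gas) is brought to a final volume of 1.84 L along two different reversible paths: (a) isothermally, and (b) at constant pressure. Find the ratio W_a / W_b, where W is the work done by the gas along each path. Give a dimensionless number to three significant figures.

W_a / W_b ≈ 1.28

Path (a) isothermal: W = P₁V₁ ln(V₂/V₁) → W_a/(P₁V₁) = -0.5184.
Path (b) isobaric: W = P₁(V₂ − V₁) → W_b/(P₁V₁) = -0.4045.
W_a / W_b = -0.5184 / -0.4045 = 1.281.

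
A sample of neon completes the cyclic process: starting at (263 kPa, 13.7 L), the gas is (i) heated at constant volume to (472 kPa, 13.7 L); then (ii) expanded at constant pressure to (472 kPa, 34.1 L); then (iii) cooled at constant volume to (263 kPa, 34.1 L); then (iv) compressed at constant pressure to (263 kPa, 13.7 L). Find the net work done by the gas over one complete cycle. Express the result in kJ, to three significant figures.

Constant-volume legs do no work.
W(ii) = (472)(34.1 − 13.7) = 9629 J; W(iv) = (263)(13.7 − 34.1) = -5365 J.
W_net = 9629 − 5365 = 4264 J (the clockwise enclosed area).

W_net ≈ 4.26 kJ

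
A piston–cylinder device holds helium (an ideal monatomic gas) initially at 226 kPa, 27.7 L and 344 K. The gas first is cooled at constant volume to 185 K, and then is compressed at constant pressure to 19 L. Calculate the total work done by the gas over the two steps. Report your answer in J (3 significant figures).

Step 1 (isochoric): W = 0 (constant volume).
After step 1: P = 121.5 kPa (V unchanged).
Step 2 (isobaric): W = PΔV = (121.5 kPa)(19 − 27.7 L) = -1057 J.
W_total = 0 − 1057 = -1057 J.

W_total ≈ -1060 J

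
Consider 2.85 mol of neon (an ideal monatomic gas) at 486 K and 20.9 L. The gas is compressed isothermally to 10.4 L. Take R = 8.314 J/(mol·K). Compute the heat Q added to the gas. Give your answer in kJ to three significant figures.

Isothermal ⇒ ΔU = 0, so Q = W = nRT ln(V₂/V₁).
Q = (2.85)(8.314)(486) ln(10.4/20.9) = 11516 × -0.6979 = -8037 J.

Q ≈ -8.04 kJ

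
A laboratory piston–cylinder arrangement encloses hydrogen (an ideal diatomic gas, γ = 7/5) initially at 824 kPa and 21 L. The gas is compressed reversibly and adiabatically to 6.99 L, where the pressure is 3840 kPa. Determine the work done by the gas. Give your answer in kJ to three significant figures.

W ≈ -23.8 kJ

Adiabatic: W = (P₁V₁ − P₂V₂)/(γ − 1) with γ = 7/5.
P₁V₁ = 17304 J, P₂V₂ = 26842 J.
W = (17304 − 26842) / 0.4 = -23844 J.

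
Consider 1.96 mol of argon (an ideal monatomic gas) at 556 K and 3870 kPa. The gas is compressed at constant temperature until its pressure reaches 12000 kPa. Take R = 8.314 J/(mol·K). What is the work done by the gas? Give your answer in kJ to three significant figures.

W ≈ -10.3 kJ

Isothermal process: W = nRT ln(V₂/V₁) = nRT ln(P₁/P₂).
W = (1.96)(8.314)(556) × ln(3870/12000)
  = 9060 × ln(0.3225) = 9060 × -1.132
W_by_gas = -10253 J.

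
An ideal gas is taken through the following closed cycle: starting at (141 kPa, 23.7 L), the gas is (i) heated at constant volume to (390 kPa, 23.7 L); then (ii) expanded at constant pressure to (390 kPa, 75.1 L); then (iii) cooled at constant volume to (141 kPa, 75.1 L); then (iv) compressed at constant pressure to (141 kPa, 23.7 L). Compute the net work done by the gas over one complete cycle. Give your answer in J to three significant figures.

Constant-volume legs do no work.
W(ii) = (390)(75.1 − 23.7) = 20046 J; W(iv) = (141)(23.7 − 75.1) = -7247 J.
W_net = 20046 − 7247 = 12799 J (the clockwise enclosed area).

W_net ≈ 12800 J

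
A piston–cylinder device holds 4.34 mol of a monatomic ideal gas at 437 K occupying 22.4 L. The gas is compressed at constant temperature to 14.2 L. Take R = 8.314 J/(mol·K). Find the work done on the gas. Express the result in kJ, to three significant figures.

W ≈ 7.19 kJ

Isothermal: W = nRT ln(V₂/V₁).
W = (4.34)(8.314)(437) × ln(14.2/22.4)
  = 15768 × -0.4558
W_by_gas = -7187 J; work on gas = −W_by = 7187 J.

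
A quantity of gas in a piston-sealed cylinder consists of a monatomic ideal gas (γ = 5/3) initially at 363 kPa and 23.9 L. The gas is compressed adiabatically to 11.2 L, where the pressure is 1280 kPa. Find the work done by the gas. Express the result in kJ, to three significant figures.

Adiabatic: W = (P₁V₁ − P₂V₂)/(γ − 1) with γ = 5/3.
P₁V₁ = 8676 J, P₂V₂ = 14336 J.
W = (8676 − 14336) / 0.6667 = -8490 J.

W ≈ -8.49 kJ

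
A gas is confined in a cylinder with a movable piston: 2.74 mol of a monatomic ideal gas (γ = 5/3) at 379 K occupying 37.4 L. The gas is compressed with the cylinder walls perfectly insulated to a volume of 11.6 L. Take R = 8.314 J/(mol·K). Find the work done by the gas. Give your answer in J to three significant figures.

Adiabatic: TV^(γ−1) = const with γ = 5/3.
T₂ = T₁ (V₁/V₂)^(γ−1) = 379 × (37.4/11.6)^0.667 = 379 × 2.182 = 827.1 K.
W_by = nCᵥ(T₁ − T₂) = (2.74)(12.47)(379 − 827.1) = -15313 J.

W ≈ -15300 J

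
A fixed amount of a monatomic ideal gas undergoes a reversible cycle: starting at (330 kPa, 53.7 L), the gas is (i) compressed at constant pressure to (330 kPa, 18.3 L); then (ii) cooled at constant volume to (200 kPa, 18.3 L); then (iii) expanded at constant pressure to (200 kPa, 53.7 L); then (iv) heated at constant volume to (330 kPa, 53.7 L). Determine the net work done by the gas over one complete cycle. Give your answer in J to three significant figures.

Constant-volume legs do no work.
W(i) = (330)(18.3 − 53.7) = -11682 J; W(iii) = (200)(53.7 − 18.3) = 7080 J.
W_net = -11682 + 7080 = -4602 J (the counter-clockwise enclosed area).

W_net ≈ -4600 J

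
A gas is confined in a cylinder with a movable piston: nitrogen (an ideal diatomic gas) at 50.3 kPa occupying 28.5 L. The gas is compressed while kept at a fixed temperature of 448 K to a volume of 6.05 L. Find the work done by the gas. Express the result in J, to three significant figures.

Isothermal: W = nRT ln(V₂/V₁) = P₁V₁ ln(V₂/V₁).
P₁V₁ = (50.3 kPa)(28.5 L) = 1434 J.
W = 1434 × ln(6.05/28.5) = 1434 × -1.55
W_by_gas = -2222 J.

W ≈ -2220 J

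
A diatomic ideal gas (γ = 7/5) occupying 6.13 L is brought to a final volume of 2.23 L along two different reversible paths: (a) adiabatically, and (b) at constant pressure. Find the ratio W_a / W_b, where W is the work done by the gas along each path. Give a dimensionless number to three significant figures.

W_a / W_b ≈ 1.96

Path (a) adiabatic: W = P₁V₁(1 − (V₁/V₂)^(γ−1))/(γ−1) → W_a/(P₁V₁) = -1.246.
Path (b) isobaric: W = P₁(V₂ − V₁) → W_b/(P₁V₁) = -0.6362.
W_a / W_b = -1.246 / -0.6362 = 1.959.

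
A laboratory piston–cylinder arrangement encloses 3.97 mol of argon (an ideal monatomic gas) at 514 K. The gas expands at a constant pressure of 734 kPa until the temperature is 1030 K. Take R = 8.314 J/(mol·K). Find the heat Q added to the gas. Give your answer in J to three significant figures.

Isobaric: W = nRΔT = (3.97)(8.314)(516) = 17031 J.
ΔU = nCᵥΔT with Cᵥ = 3R/2: ΔU = (3.97)(12.47)(516) = 25547 J.
Q = ΔU + W = 25547 + 17031 = 42578 J.

Q ≈ 42600 J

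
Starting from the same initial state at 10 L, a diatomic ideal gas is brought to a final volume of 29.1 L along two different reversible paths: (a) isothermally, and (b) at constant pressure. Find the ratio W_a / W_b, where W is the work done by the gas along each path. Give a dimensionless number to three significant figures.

W_a / W_b ≈ 0.559

Path (a) isothermal: W = P₁V₁ ln(V₂/V₁) → W_a/(P₁V₁) = 1.068.
Path (b) isobaric: W = P₁(V₂ − V₁) → W_b/(P₁V₁) = 1.91.
W_a / W_b = 1.068 / 1.91 = 0.5592.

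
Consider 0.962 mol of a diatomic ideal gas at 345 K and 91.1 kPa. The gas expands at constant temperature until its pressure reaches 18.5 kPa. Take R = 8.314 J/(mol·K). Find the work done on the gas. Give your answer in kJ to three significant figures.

Isothermal process: W = nRT ln(V₂/V₁) = nRT ln(P₁/P₂).
W = (0.962)(8.314)(345) × ln(91.1/18.5)
  = 2759 × ln(4.924) = 2759 × 1.594
W_by_gas = 4399 J; work on gas = −W_by = -4399 J.

W ≈ -4.40 kJ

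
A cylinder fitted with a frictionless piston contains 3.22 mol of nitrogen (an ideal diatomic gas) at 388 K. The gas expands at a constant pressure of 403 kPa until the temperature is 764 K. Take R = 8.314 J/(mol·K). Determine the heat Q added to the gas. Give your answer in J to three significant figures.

Q ≈ 35200 J

Isobaric: W = nRΔT = (3.22)(8.314)(376) = 10066 J.
ΔU = nCᵥΔT with Cᵥ = 5R/2: ΔU = (3.22)(20.79)(376) = 25165 J.
Q = ΔU + W = 25165 + 10066 = 35231 J.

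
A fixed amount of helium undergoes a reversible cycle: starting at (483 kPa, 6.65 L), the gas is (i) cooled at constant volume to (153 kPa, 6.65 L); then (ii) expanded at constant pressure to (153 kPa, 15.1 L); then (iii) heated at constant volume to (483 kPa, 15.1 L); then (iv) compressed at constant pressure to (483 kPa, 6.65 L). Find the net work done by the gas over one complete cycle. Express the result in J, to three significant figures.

W_net ≈ -2790 J

Constant-volume legs do no work.
W(ii) = (153)(15.1 − 6.65) = 1293 J; W(iv) = (483)(6.65 − 15.1) = -4081 J.
W_net = 1293 − 4081 = -2788 J (the counter-clockwise enclosed area).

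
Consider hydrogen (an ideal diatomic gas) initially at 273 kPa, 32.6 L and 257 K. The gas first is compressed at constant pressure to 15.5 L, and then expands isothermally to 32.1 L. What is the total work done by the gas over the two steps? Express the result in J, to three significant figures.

Step 1 (isobaric): W = PΔV = (273 kPa)(15.5 − 32.6 L) = -4668 J.
After step 1: P = 273 kPa, V = 15.5 L, T = 122.2 K.
Step 2 (isothermal): W = P₁V₁ ln(V₂/V₁) = (4232) ln(32.1/15.5) = 3081 J.
W_total = -4668 + 3081 = -1588 J.

W_total ≈ -1590 J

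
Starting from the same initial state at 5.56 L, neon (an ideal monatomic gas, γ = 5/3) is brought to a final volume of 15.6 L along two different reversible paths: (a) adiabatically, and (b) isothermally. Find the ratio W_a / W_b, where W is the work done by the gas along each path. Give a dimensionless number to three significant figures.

W_a / W_b ≈ 0.723

Path (a) adiabatic: W = P₁V₁(1 − (V₁/V₂)^(γ−1))/(γ−1) → W_a/(P₁V₁) = 0.746.
Path (b) isothermal: W = P₁V₁ ln(V₂/V₁) → W_b/(P₁V₁) = 1.032.
W_a / W_b = 0.746 / 1.032 = 0.7231.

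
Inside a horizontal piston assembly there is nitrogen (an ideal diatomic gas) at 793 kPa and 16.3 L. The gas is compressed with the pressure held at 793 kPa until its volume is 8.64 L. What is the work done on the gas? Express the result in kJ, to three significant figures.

Isobaric: W = P ΔV.
W = (793 kPa)(8.64 − 16.3 L) = (793)(-7.66) = -6074 J.
Work on gas = −W_by = 6074 J.

W ≈ 6.07 kJ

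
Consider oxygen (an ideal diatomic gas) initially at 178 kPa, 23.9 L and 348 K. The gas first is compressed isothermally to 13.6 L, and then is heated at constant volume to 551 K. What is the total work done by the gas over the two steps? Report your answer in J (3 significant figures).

Step 1 (isothermal): W = P₁V₁ ln(V₂/V₁) = (4254) ln(13.6/23.9) = -2399 J.
Step 2 (isochoric): W = 0 (constant volume).
W_total = -2399 + 0 = -2399 J.

W_total ≈ -2400 J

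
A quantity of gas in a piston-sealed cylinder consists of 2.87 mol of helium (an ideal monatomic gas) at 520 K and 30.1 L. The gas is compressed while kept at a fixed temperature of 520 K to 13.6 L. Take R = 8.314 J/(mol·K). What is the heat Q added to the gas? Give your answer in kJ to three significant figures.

Isothermal ⇒ ΔU = 0, so Q = W = nRT ln(V₂/V₁).
Q = (2.87)(8.314)(520) ln(13.6/30.1) = 12408 × -0.7945 = -9857 J.

Q ≈ -9.86 kJ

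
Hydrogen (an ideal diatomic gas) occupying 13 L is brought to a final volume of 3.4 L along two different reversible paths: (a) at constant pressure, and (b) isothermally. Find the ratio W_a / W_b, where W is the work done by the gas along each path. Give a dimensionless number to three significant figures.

W_a / W_b ≈ 0.551

Path (a) isobaric: W = P₁(V₂ − V₁) → W_a/(P₁V₁) = -0.7385.
Path (b) isothermal: W = P₁V₁ ln(V₂/V₁) → W_b/(P₁V₁) = -1.341.
W_a / W_b = -0.7385 / -1.341 = 0.5506.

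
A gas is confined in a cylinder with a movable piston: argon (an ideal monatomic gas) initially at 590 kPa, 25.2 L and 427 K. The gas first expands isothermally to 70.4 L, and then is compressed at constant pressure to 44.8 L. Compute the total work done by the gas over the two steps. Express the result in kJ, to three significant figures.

W_total ≈ 9.87 kJ

Step 1 (isothermal): W = P₁V₁ ln(V₂/V₁) = (14868) ln(70.4/25.2) = 15275 J.
After step 1: P = 211.2 kPa, V = 70.4 L, T = 427 K.
Step 2 (isobaric): W = PΔV = (211.2 kPa)(44.8 − 70.4 L) = -5407 J.
W_total = 15275 − 5407 = 9868 J.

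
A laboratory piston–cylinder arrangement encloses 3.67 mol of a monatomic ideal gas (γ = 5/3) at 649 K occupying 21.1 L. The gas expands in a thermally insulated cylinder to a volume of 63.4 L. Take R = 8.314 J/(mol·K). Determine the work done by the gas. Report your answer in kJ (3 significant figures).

W ≈ 15.4 kJ

Adiabatic: TV^(γ−1) = const with γ = 5/3.
T₂ = T₁ (V₁/V₂)^(γ−1) = 649 × (21.1/63.4)^0.667 = 649 × 0.4802 = 311.7 K.
W_by = nCᵥ(T₁ − T₂) = (3.67)(12.47)(649 − 311.7) = 15439 J.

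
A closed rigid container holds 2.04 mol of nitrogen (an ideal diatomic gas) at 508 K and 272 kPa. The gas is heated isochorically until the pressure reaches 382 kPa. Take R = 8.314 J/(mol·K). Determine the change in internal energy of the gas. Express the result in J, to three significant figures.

Constant volume ⇒ W = 0, so Q = ΔU = nCᵥΔT with Cᵥ = 5R/2 = 20.79 J/(mol·K).
At constant V, T₂/T₁ = P₂/P₁ ⇒ ΔT = T₁(P₂/P₁ − 1) = 508·(382/272 − 1) = 205.4 K.
ΔU = (2.04)(20.79)(205.4) = 8711 J.

ΔU ≈ 8710 J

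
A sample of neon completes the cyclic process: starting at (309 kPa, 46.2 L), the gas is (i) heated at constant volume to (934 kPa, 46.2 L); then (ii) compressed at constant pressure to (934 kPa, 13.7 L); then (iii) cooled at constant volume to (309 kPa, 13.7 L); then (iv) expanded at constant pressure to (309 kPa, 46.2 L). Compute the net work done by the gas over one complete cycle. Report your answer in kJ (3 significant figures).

Constant-volume legs do no work.
W(ii) = (934)(13.7 − 46.2) = -30355 J; W(iv) = (309)(46.2 − 13.7) = 10042 J.
W_net = -30355 + 10042 = -20312 J (the counter-clockwise enclosed area).

W_net ≈ -20.3 kJ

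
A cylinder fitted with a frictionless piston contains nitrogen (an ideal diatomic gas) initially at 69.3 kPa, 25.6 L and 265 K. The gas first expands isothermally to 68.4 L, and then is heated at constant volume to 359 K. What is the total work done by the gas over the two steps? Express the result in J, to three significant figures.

W_total ≈ 1740 J

Step 1 (isothermal): W = P₁V₁ ln(V₂/V₁) = (1774) ln(68.4/25.6) = 1744 J.
Step 2 (isochoric): W = 0 (constant volume).
W_total = 1744 + 0 = 1744 J.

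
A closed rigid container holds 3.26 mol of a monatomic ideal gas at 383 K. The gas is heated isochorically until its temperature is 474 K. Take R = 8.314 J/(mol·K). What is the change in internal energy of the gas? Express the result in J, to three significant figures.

ΔU ≈ 3700 J

Constant volume ⇒ W = 0, so Q = ΔU = nCᵥΔT with Cᵥ = 3R/2 = 12.47 J/(mol·K).
ΔU = (3.26)(12.47)(474 − 383) = 3700 J.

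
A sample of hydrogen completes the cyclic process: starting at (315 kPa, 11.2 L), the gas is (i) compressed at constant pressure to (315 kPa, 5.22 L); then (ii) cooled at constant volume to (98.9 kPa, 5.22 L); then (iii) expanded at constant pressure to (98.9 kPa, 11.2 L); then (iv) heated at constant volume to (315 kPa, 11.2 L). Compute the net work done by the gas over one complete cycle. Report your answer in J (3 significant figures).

W_net ≈ -1290 J

Constant-volume legs do no work.
W(i) = (315)(5.22 − 11.2) = -1884 J; W(iii) = (98.9)(11.2 − 5.22) = 591.4 J.
W_net = -1884 + 591.4 = -1292 J (the counter-clockwise enclosed area).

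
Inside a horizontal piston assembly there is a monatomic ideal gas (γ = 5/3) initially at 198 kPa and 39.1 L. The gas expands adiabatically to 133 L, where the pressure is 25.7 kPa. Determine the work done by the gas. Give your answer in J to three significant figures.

Adiabatic: W = (P₁V₁ − P₂V₂)/(γ − 1) with γ = 5/3.
P₁V₁ = 7742 J, P₂V₂ = 3418 J.
W = (7742 − 3418) / 0.6667 = 6486 J.

W ≈ 6490 J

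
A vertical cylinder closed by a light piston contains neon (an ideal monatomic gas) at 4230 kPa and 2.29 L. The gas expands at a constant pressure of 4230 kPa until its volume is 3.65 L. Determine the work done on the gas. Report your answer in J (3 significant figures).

W ≈ -5750 J

Isobaric: W = P ΔV.
W = (4230 kPa)(3.65 − 2.29 L) = (4230)(1.36) = 5753 J.
Work on gas = −W_by = -5753 J.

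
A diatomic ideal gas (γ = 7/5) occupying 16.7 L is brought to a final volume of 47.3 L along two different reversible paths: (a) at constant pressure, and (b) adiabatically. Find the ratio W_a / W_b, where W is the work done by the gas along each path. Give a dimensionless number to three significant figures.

Path (a) isobaric: W = P₁(V₂ − V₁) → W_a/(P₁V₁) = 1.832.
Path (b) adiabatic: W = P₁V₁(1 − (V₁/V₂)^(γ−1))/(γ−1) → W_b/(P₁V₁) = 0.8515.
W_a / W_b = 1.832 / 0.8515 = 2.152.

W_a / W_b ≈ 2.15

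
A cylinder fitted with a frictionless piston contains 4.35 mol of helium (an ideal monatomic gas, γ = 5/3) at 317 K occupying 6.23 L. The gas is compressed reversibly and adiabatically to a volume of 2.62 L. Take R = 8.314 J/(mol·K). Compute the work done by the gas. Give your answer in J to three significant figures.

Adiabatic: TV^(γ−1) = const with γ = 5/3.
T₂ = T₁ (V₁/V₂)^(γ−1) = 317 × (6.23/2.62)^0.667 = 317 × 1.782 = 564.7 K.
W_by = nCᵥ(T₁ − T₂) = (4.35)(12.47)(317 − 564.7) = -13440 J.

W ≈ -13400 J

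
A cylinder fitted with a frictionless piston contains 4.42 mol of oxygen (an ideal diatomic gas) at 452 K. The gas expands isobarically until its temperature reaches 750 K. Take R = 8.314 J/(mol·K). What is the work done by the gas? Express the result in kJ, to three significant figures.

W ≈ 11.0 kJ

Isobaric: W = P ΔV = nR ΔT.
W = (4.42)(8.314)(750 − 452) = 10951 J.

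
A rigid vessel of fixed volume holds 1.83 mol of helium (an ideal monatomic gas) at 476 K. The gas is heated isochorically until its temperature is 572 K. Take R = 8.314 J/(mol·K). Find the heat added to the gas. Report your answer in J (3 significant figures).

Constant volume ⇒ W = 0, so Q = ΔU = nCᵥΔT with Cᵥ = 3R/2 = 12.47 J/(mol·K).
ΔU = (1.83)(12.47)(572 − 476) = 2191 J.

Q ≈ 2190 J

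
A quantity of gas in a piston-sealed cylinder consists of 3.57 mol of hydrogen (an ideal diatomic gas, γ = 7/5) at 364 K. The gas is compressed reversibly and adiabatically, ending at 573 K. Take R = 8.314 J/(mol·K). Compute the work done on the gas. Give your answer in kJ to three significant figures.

Adiabatic ⇒ Q = 0, so W_by = −ΔU = nCᵥ(T₁ − T₂).
Cᵥ = 5R/2 = 20.79 J/(mol·K).
W = (3.57)(20.79)(364 − 573) = -15508 J.
Work on gas = −W_by = 15508 J.

W ≈ 15.5 kJ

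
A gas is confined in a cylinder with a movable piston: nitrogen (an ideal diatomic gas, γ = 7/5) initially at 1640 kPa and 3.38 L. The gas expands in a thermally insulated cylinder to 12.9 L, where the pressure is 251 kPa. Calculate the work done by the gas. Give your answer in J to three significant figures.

Adiabatic: W = (P₁V₁ − P₂V₂)/(γ − 1) with γ = 7/5.
P₁V₁ = 5543 J, P₂V₂ = 3238 J.
W = (5543 − 3238) / 0.4 = 5763 J.

W ≈ 5760 J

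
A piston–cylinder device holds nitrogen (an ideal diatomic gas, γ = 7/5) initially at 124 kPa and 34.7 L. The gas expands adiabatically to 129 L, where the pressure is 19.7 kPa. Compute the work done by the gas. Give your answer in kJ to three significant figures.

W ≈ 4.40 kJ

Adiabatic: W = (P₁V₁ − P₂V₂)/(γ − 1) with γ = 7/5.
P₁V₁ = 4303 J, P₂V₂ = 2541 J.
W = (4303 − 2541) / 0.4 = 4404 J.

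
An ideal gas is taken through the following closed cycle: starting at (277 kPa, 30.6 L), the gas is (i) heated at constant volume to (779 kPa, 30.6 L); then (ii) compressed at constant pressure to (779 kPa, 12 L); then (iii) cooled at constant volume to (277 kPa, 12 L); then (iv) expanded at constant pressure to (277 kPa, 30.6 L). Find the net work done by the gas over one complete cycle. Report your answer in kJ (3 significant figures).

Constant-volume legs do no work.
W(ii) = (779)(12 − 30.6) = -14489 J; W(iv) = (277)(30.6 − 12) = 5152 J.
W_net = -14489 + 5152 = -9337 J (the counter-clockwise enclosed area).

W_net ≈ -9.34 kJ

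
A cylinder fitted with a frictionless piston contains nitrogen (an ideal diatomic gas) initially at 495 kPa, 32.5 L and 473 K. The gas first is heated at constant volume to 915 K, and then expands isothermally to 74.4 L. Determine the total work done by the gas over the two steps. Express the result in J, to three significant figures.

Step 1 (isochoric): W = 0 (constant volume).
After step 1: P = 957.6 kPa (V unchanged).
Step 2 (isothermal): W = P₁V₁ ln(V₂/V₁) = (31121) ln(74.4/32.5) = 25775 J.
W_total = 0 + 25775 = 25775 J.

W_total ≈ 25800 J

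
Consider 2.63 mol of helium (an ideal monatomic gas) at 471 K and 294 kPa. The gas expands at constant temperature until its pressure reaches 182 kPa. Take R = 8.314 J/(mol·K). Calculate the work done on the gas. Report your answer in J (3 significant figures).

Isothermal process: W = nRT ln(V₂/V₁) = nRT ln(P₁/P₂).
W = (2.63)(8.314)(471) × ln(294/182)
  = 10299 × ln(1.615) = 10299 × 0.4796
W_by_gas = 4939 J; work on gas = −W_by = -4939 J.

W ≈ -4940 J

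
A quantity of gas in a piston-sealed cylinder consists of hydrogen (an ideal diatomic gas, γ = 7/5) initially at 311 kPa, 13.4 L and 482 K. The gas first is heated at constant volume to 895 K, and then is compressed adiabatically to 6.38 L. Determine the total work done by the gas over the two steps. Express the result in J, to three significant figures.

W_total ≈ -6690 J

Step 1 (isochoric): W = 0 (constant volume).
After step 1: P = 577.5 kPa (V unchanged).
Step 2 (adiabatic): W = (P₁V₁ − P₂V₂)/(γ−1) = (7738 − 10412)/0.4 = -6686 J.
W_total = 0 − 6686 = -6686 J.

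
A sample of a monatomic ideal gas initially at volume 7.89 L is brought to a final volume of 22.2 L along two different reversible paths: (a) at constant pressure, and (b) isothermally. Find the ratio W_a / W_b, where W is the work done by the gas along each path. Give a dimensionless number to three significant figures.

W_a / W_b ≈ 1.75

Path (a) isobaric: W = P₁(V₂ − V₁) → W_a/(P₁V₁) = 1.814.
Path (b) isothermal: W = P₁V₁ ln(V₂/V₁) → W_b/(P₁V₁) = 1.034.
W_a / W_b = 1.814 / 1.034 = 1.753.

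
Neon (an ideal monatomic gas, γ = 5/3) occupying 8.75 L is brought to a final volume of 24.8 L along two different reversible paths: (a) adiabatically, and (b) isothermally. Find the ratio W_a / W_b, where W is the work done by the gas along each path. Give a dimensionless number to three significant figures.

Path (a) adiabatic: W = P₁V₁(1 − (V₁/V₂)^(γ−1))/(γ−1) → W_a/(P₁V₁) = 0.751.
Path (b) isothermal: W = P₁V₁ ln(V₂/V₁) → W_b/(P₁V₁) = 1.042.
W_a / W_b = 0.751 / 1.042 = 0.7209.

W_a / W_b ≈ 0.721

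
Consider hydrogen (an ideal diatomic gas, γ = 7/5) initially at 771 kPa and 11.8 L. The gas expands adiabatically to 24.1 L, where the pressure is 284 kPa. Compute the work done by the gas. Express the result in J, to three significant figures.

Adiabatic: W = (P₁V₁ − P₂V₂)/(γ − 1) with γ = 7/5.
P₁V₁ = 9098 J, P₂V₂ = 6844 J.
W = (9098 − 6844) / 0.4 = 5634 J.

W ≈ 5630 J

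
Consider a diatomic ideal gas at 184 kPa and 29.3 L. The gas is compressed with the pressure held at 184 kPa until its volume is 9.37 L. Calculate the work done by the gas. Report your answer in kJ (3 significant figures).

W ≈ -3.67 kJ

Isobaric: W = P ΔV.
W = (184 kPa)(9.37 − 29.3 L) = (184)(-19.93) = -3667 J.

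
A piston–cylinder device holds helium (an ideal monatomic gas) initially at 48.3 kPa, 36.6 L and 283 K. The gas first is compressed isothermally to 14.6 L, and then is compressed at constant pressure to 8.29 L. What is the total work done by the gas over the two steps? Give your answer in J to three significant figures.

W_total ≈ -2390 J

Step 1 (isothermal): W = P₁V₁ ln(V₂/V₁) = (1768) ln(14.6/36.6) = -1625 J.
After step 1: P = 121.1 kPa, V = 14.6 L, T = 283 K.
Step 2 (isobaric): W = PΔV = (121.1 kPa)(8.29 − 14.6 L) = -764 J.
W_total = -1625 − 764 = -2389 J.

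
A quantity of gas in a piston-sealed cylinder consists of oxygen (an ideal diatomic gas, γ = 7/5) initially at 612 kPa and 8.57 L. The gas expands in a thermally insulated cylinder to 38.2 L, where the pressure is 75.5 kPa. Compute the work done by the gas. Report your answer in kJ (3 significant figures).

Adiabatic: W = (P₁V₁ − P₂V₂)/(γ − 1) with γ = 7/5.
P₁V₁ = 5245 J, P₂V₂ = 2884 J.
W = (5245 − 2884) / 0.4 = 5902 J.

W ≈ 5.90 kJ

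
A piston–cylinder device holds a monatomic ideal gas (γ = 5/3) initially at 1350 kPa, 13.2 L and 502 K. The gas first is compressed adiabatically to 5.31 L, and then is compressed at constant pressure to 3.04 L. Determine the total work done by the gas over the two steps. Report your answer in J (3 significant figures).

Step 1 (adiabatic): W = (P₁V₁ − P₂V₂)/(γ−1) = (17820 − 32701)/0.667 = -22321 J.
After step 1: P = 6158 kPa, V = 5.31 L, T = 921.2 K.
Step 2 (isobaric): W = PΔV = (6158 kPa)(3.04 − 5.31 L) = -13980 J.
W_total = -22321 − 13980 = -36301 J.

W_total ≈ -36300 J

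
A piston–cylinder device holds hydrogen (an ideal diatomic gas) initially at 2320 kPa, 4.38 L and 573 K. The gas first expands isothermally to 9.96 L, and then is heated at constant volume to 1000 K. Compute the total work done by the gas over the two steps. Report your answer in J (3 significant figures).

Step 1 (isothermal): W = P₁V₁ ln(V₂/V₁) = (10162) ln(9.96/4.38) = 8348 J.
Step 2 (isochoric): W = 0 (constant volume).
W_total = 8348 + 0 = 8348 J.

W_total ≈ 8350 J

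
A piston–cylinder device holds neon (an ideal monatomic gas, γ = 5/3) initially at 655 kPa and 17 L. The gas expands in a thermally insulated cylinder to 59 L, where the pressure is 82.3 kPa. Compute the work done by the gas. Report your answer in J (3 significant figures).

Adiabatic: W = (P₁V₁ − P₂V₂)/(γ − 1) with γ = 5/3.
P₁V₁ = 11135 J, P₂V₂ = 4856 J.
W = (11135 − 4856) / 0.6667 = 9419 J.

W ≈ 9420 J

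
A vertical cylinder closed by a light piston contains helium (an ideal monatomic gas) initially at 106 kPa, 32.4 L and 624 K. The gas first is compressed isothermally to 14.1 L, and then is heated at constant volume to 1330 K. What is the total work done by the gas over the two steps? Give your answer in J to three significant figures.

W_total ≈ -2860 J

Step 1 (isothermal): W = P₁V₁ ln(V₂/V₁) = (3434) ln(14.1/32.4) = -2857 J.
Step 2 (isochoric): W = 0 (constant volume).
W_total = -2857 + 0 = -2857 J.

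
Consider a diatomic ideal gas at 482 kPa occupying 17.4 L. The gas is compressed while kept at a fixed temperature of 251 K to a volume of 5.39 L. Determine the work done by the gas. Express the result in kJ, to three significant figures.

W ≈ -9.83 kJ

Isothermal: W = nRT ln(V₂/V₁) = P₁V₁ ln(V₂/V₁).
P₁V₁ = (482 kPa)(17.4 L) = 8387 J.
W = 8387 × ln(5.39/17.4) = 8387 × -1.172
W_by_gas = -9829 J.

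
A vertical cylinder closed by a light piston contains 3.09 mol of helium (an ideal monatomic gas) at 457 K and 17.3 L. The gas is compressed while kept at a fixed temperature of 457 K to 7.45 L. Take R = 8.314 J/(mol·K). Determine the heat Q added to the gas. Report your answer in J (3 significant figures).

Isothermal ⇒ ΔU = 0, so Q = W = nRT ln(V₂/V₁).
Q = (3.09)(8.314)(457) ln(7.45/17.3) = 11740 × -0.8425 = -9891 J.

Q ≈ -9890 J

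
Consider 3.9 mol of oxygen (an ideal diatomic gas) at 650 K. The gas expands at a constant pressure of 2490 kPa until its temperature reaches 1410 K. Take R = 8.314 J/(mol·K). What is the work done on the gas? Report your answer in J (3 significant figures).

W ≈ -24600 J

Isobaric: W = P ΔV = nR ΔT.
W = (3.9)(8.314)(1410 − 650) = 24643 J.
Work on gas = −W_by = -24643 J.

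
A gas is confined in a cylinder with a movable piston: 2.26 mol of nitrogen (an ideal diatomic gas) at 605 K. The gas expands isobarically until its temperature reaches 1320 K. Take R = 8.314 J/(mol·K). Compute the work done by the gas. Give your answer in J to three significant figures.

Isobaric: W = P ΔV = nR ΔT.
W = (2.26)(8.314)(1320 − 605) = 13435 J.

W ≈ 13400 J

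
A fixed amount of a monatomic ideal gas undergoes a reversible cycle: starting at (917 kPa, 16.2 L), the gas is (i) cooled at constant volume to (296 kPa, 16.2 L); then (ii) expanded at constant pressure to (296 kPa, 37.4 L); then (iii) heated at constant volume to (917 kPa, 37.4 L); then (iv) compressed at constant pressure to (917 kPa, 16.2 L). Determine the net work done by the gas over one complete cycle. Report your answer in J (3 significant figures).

W_net ≈ -13200 J

Constant-volume legs do no work.
W(ii) = (296)(37.4 − 16.2) = 6275 J; W(iv) = (917)(16.2 − 37.4) = -19440 J.
W_net = 6275 − 19440 = -13165 J (the counter-clockwise enclosed area).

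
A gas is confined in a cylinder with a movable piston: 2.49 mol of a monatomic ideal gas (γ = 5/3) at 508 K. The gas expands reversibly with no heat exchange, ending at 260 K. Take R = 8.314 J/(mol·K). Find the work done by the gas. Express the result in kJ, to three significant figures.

W ≈ 7.70 kJ

Adiabatic ⇒ Q = 0, so W_by = −ΔU = nCᵥ(T₁ − T₂).
Cᵥ = 3R/2 = 12.47 J/(mol·K).
W = (2.49)(12.47)(508 − 260) = 7701 J.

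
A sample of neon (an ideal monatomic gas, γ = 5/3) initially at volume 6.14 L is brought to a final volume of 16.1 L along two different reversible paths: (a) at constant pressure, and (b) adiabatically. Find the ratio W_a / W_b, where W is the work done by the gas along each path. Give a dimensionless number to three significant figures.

Path (a) isobaric: W = P₁(V₂ − V₁) → W_a/(P₁V₁) = 1.622.
Path (b) adiabatic: W = P₁V₁(1 − (V₁/V₂)^(γ−1))/(γ−1) → W_b/(P₁V₁) = 0.7112.
W_a / W_b = 1.622 / 0.7112 = 2.281.

W_a / W_b ≈ 2.28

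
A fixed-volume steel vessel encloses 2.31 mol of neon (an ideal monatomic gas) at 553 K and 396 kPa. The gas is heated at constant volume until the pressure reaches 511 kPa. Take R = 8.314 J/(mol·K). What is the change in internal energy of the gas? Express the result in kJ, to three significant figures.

ΔU ≈ 4.63 kJ

Constant volume ⇒ W = 0, so Q = ΔU = nCᵥΔT with Cᵥ = 3R/2 = 12.47 J/(mol·K).
At constant V, T₂/T₁ = P₂/P₁ ⇒ ΔT = T₁(P₂/P₁ − 1) = 553·(511/396 − 1) = 160.6 K.
ΔU = (2.31)(12.47)(160.6) = 4626 J.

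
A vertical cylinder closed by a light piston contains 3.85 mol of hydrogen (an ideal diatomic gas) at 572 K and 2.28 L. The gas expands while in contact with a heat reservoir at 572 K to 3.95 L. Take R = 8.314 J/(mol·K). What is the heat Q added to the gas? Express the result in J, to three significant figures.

Isothermal ⇒ ΔU = 0, so Q = W = nRT ln(V₂/V₁).
Q = (3.85)(8.314)(572) ln(3.95/2.28) = 18309 × 0.5495 = 10062 J.

Q ≈ 10100 J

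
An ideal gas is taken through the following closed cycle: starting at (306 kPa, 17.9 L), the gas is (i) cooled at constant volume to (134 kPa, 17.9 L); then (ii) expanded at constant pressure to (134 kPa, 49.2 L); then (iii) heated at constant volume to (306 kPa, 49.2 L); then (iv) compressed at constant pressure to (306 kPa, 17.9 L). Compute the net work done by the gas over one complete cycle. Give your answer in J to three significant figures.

Constant-volume legs do no work.
W(ii) = (134)(49.2 − 17.9) = 4194 J; W(iv) = (306)(17.9 − 49.2) = -9578 J.
W_net = 4194 − 9578 = -5384 J (the counter-clockwise enclosed area).

W_net ≈ -5380 J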